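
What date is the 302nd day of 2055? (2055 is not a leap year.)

Jan has 31 days (302 − 31 = 271 remain).
Feb has 28 days (271 − 28 = 243 remain).
Mar has 31 days (243 − 31 = 212 remain).
Apr has 30 days (212 − 30 = 182 remain).
May has 31 days (182 − 31 = 151 remain).
Jun has 30 days (151 − 30 = 121 remain).
Jul has 31 days (121 − 31 = 90 remain).
Aug has 31 days (90 − 31 = 59 remain).
Sep has 30 days (59 − 30 = 29 remain).
29 into Oct → Oct 29.

Oct 29, 2055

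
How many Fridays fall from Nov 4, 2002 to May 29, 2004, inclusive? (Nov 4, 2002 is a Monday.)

82

Nov 4, 2002 is a Monday; the first Friday on or after it is Nov 8, 2002 (4 days later).
From Nov 8, 2002 to May 29, 2004: 53 + 365 + 150 = 568 days (rest of 2002, 2003, to May 29, 2004 in 2004).
568 ÷ 7 = 81 full weeks with remainder 1, so 81 more Fridays after the first → 82.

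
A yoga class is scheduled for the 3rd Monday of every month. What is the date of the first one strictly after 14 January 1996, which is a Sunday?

15 January 1996

January 1996 starts on a Monday; its first Monday is the 1st, so the 3rd Monday is the 15th — 15 January 1996.
15 January 1996 is after 14 January 1996, so that is the next one.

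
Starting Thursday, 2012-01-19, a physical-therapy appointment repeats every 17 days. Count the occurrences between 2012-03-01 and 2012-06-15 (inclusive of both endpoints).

Occurrences land 17·i days after 2012-01-19 for i = 0, 1, 2, …
2012-03-01 is 42 days after the start; 42 ÷ 17 = 2 remainder 8; since the remainder is 8, round up to i = 3. First occurrence in the window: #4 on 2012-03-10 (3×17 = 51 days in).
2012-06-15 is 148 days after the start; 148 ÷ 17 = 8 remainder 12. Last occurrence in the window: #9 on 2012-06-03.
Occurrences #4 through #9: 6 in total.

6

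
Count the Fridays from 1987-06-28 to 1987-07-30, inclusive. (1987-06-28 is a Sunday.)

4

1987-06-28 is a Sunday; the first Friday on or after it is 1987-07-03 (5 days later).
From 1987-07-03 to 1987-07-30 is 30 − 3 = 27 days.
27 ÷ 7 = 3 full weeks with remainder 6, so 3 more Fridays after the first → 4.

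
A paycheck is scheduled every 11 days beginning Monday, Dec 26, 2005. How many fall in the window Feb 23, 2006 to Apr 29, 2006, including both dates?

Occurrences land 11·i days after Dec 26, 2005 for i = 0, 1, 2, …
Feb 23, 2006 is 59 days after the start; 59 ÷ 11 = 5 remainder 4; since the remainder is 4, round up to i = 6. First occurrence in the window: #7 on Mar 2, 2006 (6×11 = 66 days in).
Apr 29, 2006 is 124 days after the start; 124 ÷ 11 = 11 remainder 3. Last occurrence in the window: #12 on Apr 26, 2006.
Occurrences #7 through #12: 6 in total.

6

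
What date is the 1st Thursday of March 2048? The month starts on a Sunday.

5 March 2048

March 2048 begins on a Sunday, so the first Thursday is March 5 (4 days later).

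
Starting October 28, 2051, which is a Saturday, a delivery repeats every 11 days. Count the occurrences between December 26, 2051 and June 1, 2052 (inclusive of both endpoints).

14

Occurrences land 11·i days after October 28, 2051 for i = 0, 1, 2, …
December 26, 2051 is 59 days after the start; 59 ÷ 11 = 5 remainder 4; since the remainder is 4, round up to i = 6. First occurrence in the window: #7 on January 2, 2052 (6×11 = 66 days in).
June 1, 2052 is 217 days after the start; 217 ÷ 11 = 19 remainder 8. Last occurrence in the window: #20 on May 24, 2052.
Occurrences #7 through #20: 14 in total.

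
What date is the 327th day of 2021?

January has 31 days (327 − 31 = 296 remain).
February has 28 days (296 − 28 = 268 remain).
March has 31 days (268 − 31 = 237 remain).
April has 30 days (237 − 30 = 207 remain).
May has 31 days (207 − 31 = 176 remain).
June has 30 days (176 − 30 = 146 remain).
July has 31 days (146 − 31 = 115 remain).
August has 31 days (115 − 31 = 84 remain).
September has 30 days (84 − 30 = 54 remain).
October has 31 days (54 − 31 = 23 remain).
23 into November → November 23.

November 23, 2021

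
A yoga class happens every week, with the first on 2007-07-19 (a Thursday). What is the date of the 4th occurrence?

The 4th occurrence is 3 intervals after the first: 3 × 7 = 21 days after 2007-07-19.
July has 31 days — 12 days to the end of July leaves 9.
9 days into August → 2007-08-09.

2007-08-09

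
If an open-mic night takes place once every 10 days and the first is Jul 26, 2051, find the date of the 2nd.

The 2nd occurrence is 1 interval after the first: 1 × 10 = 10 days after Jul 26, 2051.
Jul has 31 days — 5 days to the end of Jul leaves 5.
5 days into Aug → Aug 5, 2051.

Aug 5, 2051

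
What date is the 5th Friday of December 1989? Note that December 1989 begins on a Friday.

December 1989 begins on a Friday, so the first Friday is December 1.
The 5th Friday is 4 weeks later: 1 + 28 = 29.

29 December 1989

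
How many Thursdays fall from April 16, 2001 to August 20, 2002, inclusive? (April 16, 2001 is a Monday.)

April 16, 2001 is a Monday; the first Thursday on or after it is April 19, 2001 (3 days later).
From April 19, 2001 to August 20, 2002: 256 + 232 = 488 days (rest of 2001, to August 20, 2002 in 2002).
488 ÷ 7 = 69 full weeks with remainder 5, so 69 more Thursdays after the first → 70.

70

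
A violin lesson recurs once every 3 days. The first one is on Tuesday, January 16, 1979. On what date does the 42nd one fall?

May 19, 1979

The 42nd occurrence is 41 intervals after the first: 41 × 3 = 123 days after January 16, 1979.
January has 31 days — 15 days to the end of January leaves 108.
February has 28 days (80 left).
March has 31 days (49 left).
April has 30 days (19 left).
19 days into May → May 19, 1979.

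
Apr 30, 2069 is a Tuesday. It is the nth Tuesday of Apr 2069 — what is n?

5th

Day 30 falls in week ⌈30/7⌉ of the month.
Days 1–7 hold the 1st Tuesday, 8–14 the 2nd, 15–21 the 3rd, 22–28 the 4th, 29–31 the 5th.
30 is in the range for the 5th.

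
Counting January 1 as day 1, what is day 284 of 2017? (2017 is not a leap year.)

January has 31 days (284 − 31 = 253 remain).
February has 28 days (253 − 28 = 225 remain).
March has 31 days (225 − 31 = 194 remain).
April has 30 days (194 − 30 = 164 remain).
May has 31 days (164 − 31 = 133 remain).
June has 30 days (133 − 30 = 103 remain).
July has 31 days (103 − 31 = 72 remain).
August has 31 days (72 − 31 = 41 remain).
September has 30 days (41 − 30 = 11 remain).
11 into October → October 11.

2017-10-11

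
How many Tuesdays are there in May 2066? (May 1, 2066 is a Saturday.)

4

May 1, 2066 is a Saturday; the first Tuesday on or after it is May 4, 2066 (3 days later).
From May 4, 2066 to May 31, 2066 is 31 − 4 = 27 days.
27 ÷ 7 = 3 full weeks with remainder 6, so 3 more Tuesdays after the first → 4.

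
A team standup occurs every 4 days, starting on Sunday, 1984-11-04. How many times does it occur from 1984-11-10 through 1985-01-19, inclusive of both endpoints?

18

Occurrences land 4·i days after 1984-11-04 for i = 0, 1, 2, …
1984-11-10 is 6 days after the start; 6 ÷ 4 = 1 remainder 2; since the remainder is 2, round up to i = 2. First occurrence in the window: #3 on 1984-11-12 (2×4 = 8 days in).
1985-01-19 is 76 days after the start; 76 ÷ 4 = 19 remainder 0. Last occurrence in the window: #20 on 1985-01-19.
Occurrences #3 through #20: 18 in total.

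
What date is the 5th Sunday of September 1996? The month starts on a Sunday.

29 September 1996

September 1996 begins on a Sunday, so the first Sunday is September 1.
The 5th Sunday is 4 weeks later: 1 + 28 = 29.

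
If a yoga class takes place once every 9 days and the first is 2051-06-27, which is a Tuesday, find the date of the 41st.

2052-06-21

The 41st occurrence is 40 intervals after the first: 40 × 9 = 360 days after 2051-06-27.
June has 30 days — 3 days to the end of June leaves 357.
July has 31 days (326 left).
August has 31 days (295 left).
September has 30 days (265 left).
October has 31 days (234 left).
November has 30 days (204 left).
December has 31 days (173 left).
January has 31 days (142 left).
February has 29 days (113 left).
March has 31 days (82 left).
April has 30 days (52 left).
May has 31 days (21 left).
21 days into June → 2052-06-21.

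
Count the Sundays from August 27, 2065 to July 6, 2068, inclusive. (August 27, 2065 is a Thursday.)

149

August 27, 2065 is a Thursday; the first Sunday on or after it is August 30, 2065 (3 days later).
From August 30, 2065 to July 6, 2068: 123 + 365 + 365 + 188 = 1041 days (rest of 2065, 2066, 2067, to July 6, 2068 in 2068).
1041 ÷ 7 = 148 full weeks with remainder 5, so 148 more Sundays after the first → 149.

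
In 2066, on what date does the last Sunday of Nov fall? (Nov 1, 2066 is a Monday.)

Nov 2066 begins on a Monday, so the first Sunday is Nov 7 (6 days later).
Nov 2066 has 30 days. Adding weeks: 7, 14, 21, 28 — the last one ≤ 30 is the 28th.

Nov 28, 2066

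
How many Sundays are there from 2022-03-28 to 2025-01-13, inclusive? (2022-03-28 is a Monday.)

146

2022-03-28 is a Monday; the first Sunday on or after it is 2022-04-03 (6 days later).
From 2022-04-03 to 2025-01-13: 272 + 365 + 366 + 13 = 1016 days (rest of 2022, 2023, 2024, to 2025-01-13 in 2025).
1016 ÷ 7 = 145 full weeks with remainder 1, so 145 more Sundays after the first → 146.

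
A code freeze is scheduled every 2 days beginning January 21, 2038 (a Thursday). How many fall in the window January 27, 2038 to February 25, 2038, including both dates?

Occurrences land 2·i days after January 21, 2038 for i = 0, 1, 2, …
January 27, 2038 is 6 days after the start; 6 ÷ 2 = 3 remainder 0. First occurrence in the window: #4 on January 27, 2038 (3×2 = 6 days in).
February 25, 2038 is 35 days after the start; 35 ÷ 2 = 17 remainder 1. Last occurrence in the window: #18 on February 24, 2038.
Occurrences #4 through #18: 15 in total.

15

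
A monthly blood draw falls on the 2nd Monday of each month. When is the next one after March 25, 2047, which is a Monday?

April 8, 2047

March 2047 starts on a Friday; its first Monday is the 4th, so the 2nd Monday is the 11th — March 11, 2047.
That is not after March 25, 2047, so look at April 2047.
April 2047 starts on a Monday; its first Monday is the 1st, so the 2nd Monday is the 8th — April 8, 2047.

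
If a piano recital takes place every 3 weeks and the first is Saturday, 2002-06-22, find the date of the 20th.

The 20th occurrence is 19 intervals after the first: 19 × 21 = 399 days after 2002-06-22.
June has 30 days — 8 days to the end of June leaves 391.
July has 31 days (360 left).
August has 31 days (329 left).
September has 30 days (299 left).
October has 31 days (268 left).
November has 30 days (238 left).
December has 31 days (207 left).
January has 31 days (176 left).
February has 28 days (148 left).
March has 31 days (117 left).
April has 30 days (87 left).
May has 31 days (56 left).
June has 30 days (26 left).
26 days into July → 2003-07-26.

2003-07-26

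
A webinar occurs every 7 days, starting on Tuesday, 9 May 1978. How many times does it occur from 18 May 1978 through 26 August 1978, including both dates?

Occurrences land 7·i days after 9 May 1978 for i = 0, 1, 2, …
18 May 1978 is 9 days after the start; 9 ÷ 7 = 1 remainder 2; since the remainder is 2, round up to i = 2. First occurrence in the window: #3 on 23 May 1978 (2×7 = 14 days in).
26 August 1978 is 109 days after the start; 109 ÷ 7 = 15 remainder 4. Last occurrence in the window: #16 on 22 August 1978.
Occurrences #3 through #16: 14 in total.

14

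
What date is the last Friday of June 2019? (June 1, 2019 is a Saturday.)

June 2019 begins on a Saturday, so the first Friday is June 7 (6 days later).
June 2019 has 30 days. Adding weeks: 7, 14, 21, 28 — the last one ≤ 30 is the 28th.

2019-06-28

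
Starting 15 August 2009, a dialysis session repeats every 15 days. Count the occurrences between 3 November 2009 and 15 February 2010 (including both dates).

Occurrences land 15·i days after 15 August 2009 for i = 0, 1, 2, …
3 November 2009 is 80 days after the start; 80 ÷ 15 = 5 remainder 5; since the remainder is 5, round up to i = 6. First occurrence in the window: #7 on 13 November 2009 (6×15 = 90 days in).
15 February 2010 is 184 days after the start; 184 ÷ 15 = 12 remainder 4. Last occurrence in the window: #13 on 11 February 2010.
Occurrences #7 through #13: 7 in total.

7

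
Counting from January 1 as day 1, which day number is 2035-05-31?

151

Days in months before May: 31 + 28 + 31 + 30 = 120.
Plus 31 days into May → day 151.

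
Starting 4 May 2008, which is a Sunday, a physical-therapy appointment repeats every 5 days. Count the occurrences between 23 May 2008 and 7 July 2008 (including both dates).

Occurrences land 5·i days after 4 May 2008 for i = 0, 1, 2, …
23 May 2008 is 19 days after the start; 19 ÷ 5 = 3 remainder 4; since the remainder is 4, round up to i = 4. First occurrence in the window: #5 on 24 May 2008 (4×5 = 20 days in).
7 July 2008 is 64 days after the start; 64 ÷ 5 = 12 remainder 4. Last occurrence in the window: #13 on 3 July 2008.
Occurrences #5 through #13: 9 in total.

9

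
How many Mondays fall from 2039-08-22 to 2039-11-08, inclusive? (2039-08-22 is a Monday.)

2039-08-22 is a Monday; the first Monday on or after it is 2039-08-22.
From 2039-08-22 to 2039-11-08: 9 + 30 + 31 + 8 = 78 days (rest of August, September, October, November).
78 ÷ 7 = 11 full weeks with remainder 1, so 11 more Mondays after the first → 12.

12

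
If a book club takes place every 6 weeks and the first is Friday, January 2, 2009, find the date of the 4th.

May 8, 2009

The 4th occurrence is 3 intervals after the first: 3 × 42 = 126 days after January 2, 2009.
January has 31 days — 29 days to the end of January leaves 97.
February has 28 days (69 left).
March has 31 days (38 left).
April has 30 days (8 left).
8 days into May → May 8, 2009.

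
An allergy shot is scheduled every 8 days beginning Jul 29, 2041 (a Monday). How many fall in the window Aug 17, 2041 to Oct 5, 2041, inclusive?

Occurrences land 8·i days after Jul 29, 2041 for i = 0, 1, 2, …
Aug 17, 2041 is 19 days after the start; 19 ÷ 8 = 2 remainder 3; since the remainder is 3, round up to i = 3. First occurrence in the window: #4 on Aug 22, 2041 (3×8 = 24 days in).
Oct 5, 2041 is 68 days after the start; 68 ÷ 8 = 8 remainder 4. Last occurrence in the window: #9 on Oct 1, 2041.
Occurrences #4 through #9: 6 in total.

6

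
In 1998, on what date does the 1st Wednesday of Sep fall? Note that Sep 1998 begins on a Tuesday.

Sep 2, 1998

Sep 1998 begins on a Tuesday, so the first Wednesday is Sep 2 (1 day later).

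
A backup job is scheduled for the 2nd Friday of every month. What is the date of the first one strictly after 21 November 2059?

November 2059 starts on a Saturday; its first Friday is the 7th, so the 2nd Friday is the 14th — 14 November 2059.
That is not after 21 November 2059, so look at December 2059.
December 2059 starts on a Monday; its first Friday is the 5th, so the 2nd Friday is the 12th — 12 December 2059.

12 December 2059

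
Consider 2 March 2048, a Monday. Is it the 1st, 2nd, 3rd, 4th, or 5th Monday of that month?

Day 2 falls in week ⌈2/7⌉ of the month.
Days 1–7 hold the 1st Monday, 8–14 the 2nd, 15–21 the 3rd, 22–28 the 4th, 29–31 the 5th.
2 is in the range for the 1st.

1st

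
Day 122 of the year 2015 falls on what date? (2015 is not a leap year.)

January has 31 days (122 − 31 = 91 remain).
February has 28 days (91 − 28 = 63 remain).
March has 31 days (63 − 31 = 32 remain).
April has 30 days (32 − 30 = 2 remain).
2 into May → May 2.

May 2, 2015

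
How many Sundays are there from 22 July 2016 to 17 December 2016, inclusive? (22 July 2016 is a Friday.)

22 July 2016 is a Friday; the first Sunday on or after it is 24 July 2016 (2 days later).
From 24 July 2016 to 17 December 2016: 7 + 31 + 30 + 31 + 30 + 17 = 146 days (rest of July, August, September, October, November, December).
146 ÷ 7 = 20 full weeks with remainder 6, so 20 more Sundays after the first → 21.

21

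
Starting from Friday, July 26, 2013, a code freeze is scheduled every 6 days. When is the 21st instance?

November 23, 2013

The 21st occurrence is 20 intervals after the first: 20 × 6 = 120 days after July 26, 2013.
July has 31 days — 5 days to the end of July leaves 115.
August has 31 days (84 left).
September has 30 days (54 left).
October has 31 days (23 left).
23 days into November → November 23, 2013.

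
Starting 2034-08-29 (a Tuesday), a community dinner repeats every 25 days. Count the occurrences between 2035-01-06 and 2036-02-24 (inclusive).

16

Occurrences land 25·i days after 2034-08-29 for i = 0, 1, 2, …
2035-01-06 is 130 days after the start; 130 ÷ 25 = 5 remainder 5; since the remainder is 5, round up to i = 6. First occurrence in the window: #7 on 2035-01-26 (6×25 = 150 days in).
2036-02-24 is 544 days after the start; 544 ÷ 25 = 21 remainder 19. Last occurrence in the window: #22 on 2036-02-05.
Occurrences #7 through #22: 16 in total.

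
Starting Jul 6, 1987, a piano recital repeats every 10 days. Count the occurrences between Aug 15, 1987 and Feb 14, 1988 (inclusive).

19

Occurrences land 10·i days after Jul 6, 1987 for i = 0, 1, 2, …
Aug 15, 1987 is 40 days after the start; 40 ÷ 10 = 4 remainder 0. First occurrence in the window: #5 on Aug 15, 1987 (4×10 = 40 days in).
Feb 14, 1988 is 223 days after the start; 223 ÷ 10 = 22 remainder 3. Last occurrence in the window: #23 on Feb 11, 1988.
Occurrences #5 through #23: 19 in total.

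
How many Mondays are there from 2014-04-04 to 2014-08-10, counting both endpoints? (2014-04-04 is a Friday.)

18

2014-04-04 is a Friday; the first Monday on or after it is 2014-04-07 (3 days later).
From 2014-04-07 to 2014-08-10: 23 + 31 + 30 + 31 + 10 = 125 days (rest of April, May, June, July, August).
125 ÷ 7 = 17 full weeks with remainder 6, so 17 more Mondays after the first → 18.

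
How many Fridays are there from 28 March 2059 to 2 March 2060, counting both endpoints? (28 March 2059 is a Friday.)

49

28 March 2059 is a Friday; the first Friday on or after it is 28 March 2059.
From 28 March 2059 to 2 March 2060: 278 + 62 = 340 days (rest of 2059, to 2 March 2060 in 2060).
340 ÷ 7 = 48 full weeks with remainder 4, so 48 more Fridays after the first → 49.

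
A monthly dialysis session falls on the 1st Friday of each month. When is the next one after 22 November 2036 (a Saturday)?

5 December 2036

November 2036 starts on a Saturday, so its 1st Friday is 7 November 2036 (6 days in).
That is not after 22 November 2036, so look at December 2036.
December 2036 starts on a Monday, so its 1st Friday is 5 December 2036 (4 days in).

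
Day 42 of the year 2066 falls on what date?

February 11, 2066

January has 31 days (42 − 31 = 11 remain).
11 into February → February 11.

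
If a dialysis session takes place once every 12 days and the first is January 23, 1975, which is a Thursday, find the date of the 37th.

March 30, 1976

The 37th occurrence is 36 intervals after the first: 36 × 12 = 432 days after January 23, 1975.
January has 31 days — 8 days to the end of January leaves 424.
From end of January to end of 1975 is 334 days (90 left).
January has 31 days (59 left).
February has 29 days (30 left).
30 days into March → March 30, 1976.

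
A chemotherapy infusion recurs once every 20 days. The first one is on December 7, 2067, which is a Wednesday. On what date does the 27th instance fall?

The 27th occurrence is 26 intervals after the first: 26 × 20 = 520 days after December 7, 2067.
December has 31 days — 24 days to the end of December leaves 496.
2068 has 366 days (130 left).
January has 31 days (99 left).
February has 28 days (71 left).
March has 31 days (40 left).
April has 30 days (10 left).
10 days into May → May 10, 2069.

May 10, 2069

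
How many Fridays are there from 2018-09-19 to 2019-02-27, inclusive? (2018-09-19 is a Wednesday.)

2018-09-19 is a Wednesday; the first Friday on or after it is 2018-09-21 (2 days later).
From 2018-09-21 to 2019-02-27: 9 + 31 + 30 + 31 + 31 + 27 = 159 days (rest of September, October, November, December, January, February).
159 ÷ 7 = 22 full weeks with remainder 5, so 22 more Fridays after the first → 23.

23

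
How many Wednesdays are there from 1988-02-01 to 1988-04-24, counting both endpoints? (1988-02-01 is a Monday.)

1988-02-01 is a Monday; the first Wednesday on or after it is 1988-02-03 (2 days later).
From 1988-02-03 to 1988-04-24: 26 + 31 + 24 = 81 days (rest of February, March, April).
81 ÷ 7 = 11 full weeks with remainder 4, so 11 more Wednesdays after the first → 12.

12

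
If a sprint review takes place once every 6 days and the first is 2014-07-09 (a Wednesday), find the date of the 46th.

The 46th occurrence is 45 intervals after the first: 45 × 6 = 270 days after 2014-07-09.
July has 31 days — 22 days to the end of July leaves 248.
August has 31 days (217 left).
September has 30 days (187 left).
October has 31 days (156 left).
November has 30 days (126 left).
December has 31 days (95 left).
January has 31 days (64 left).
February has 28 days (36 left).
March has 31 days (5 left).
5 days into April → 2015-04-05.

2015-04-05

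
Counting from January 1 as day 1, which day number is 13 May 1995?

Days in months before May: 31 + 28 + 31 + 30 = 120.
Plus 13 days into May → day 133.

133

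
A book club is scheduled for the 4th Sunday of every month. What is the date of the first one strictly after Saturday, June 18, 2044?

June 2044 starts on a Wednesday; its first Sunday is the 5th, so the 4th Sunday is the 26th — June 26, 2044.
June 26, 2044 is after June 18, 2044, so that is the next one.

June 26, 2044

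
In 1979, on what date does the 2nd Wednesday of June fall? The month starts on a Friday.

13 June 1979

June 1979 begins on a Friday, so the first Wednesday is June 6 (5 days later).
The 2nd Wednesday is 1 weeks later: 6 + 7 = 13.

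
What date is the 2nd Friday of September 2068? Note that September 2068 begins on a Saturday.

September 2068 begins on a Saturday, so the first Friday is September 7 (6 days later).
The 2nd Friday is 1 weeks later: 7 + 7 = 14.

September 14, 2068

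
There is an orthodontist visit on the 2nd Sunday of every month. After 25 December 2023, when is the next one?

14 January 2024

December 2023 starts on a Friday; its first Sunday is the 3rd, so the 2nd Sunday is the 10th — 10 December 2023.
That is not after 25 December 2023, so look at January 2024.
January 2024 starts on a Monday; its first Sunday is the 7th, so the 2nd Sunday is the 14th — 14 January 2024.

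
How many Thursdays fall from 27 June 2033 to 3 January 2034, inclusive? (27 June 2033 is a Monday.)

27 June 2033 is a Monday; the first Thursday on or after it is 30 June 2033 (3 days later).
From 30 June 2033 to 3 January 2034: 0 + 31 + 31 + 30 + 31 + 30 + 31 + 3 = 187 days (rest of June, July, August, September, October, November, December, January).
187 ÷ 7 = 26 full weeks with remainder 5, so 26 more Thursdays after the first → 27.

27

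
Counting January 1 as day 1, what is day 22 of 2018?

22 into January → January 22.

2018-01-22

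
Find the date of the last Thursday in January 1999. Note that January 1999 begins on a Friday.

January 28, 1999

January 1999 begins on a Friday, so the first Thursday is January 7 (6 days later).
January 1999 has 31 days. Adding weeks: 7, 14, 21, 28 — the last one ≤ 31 is the 28th.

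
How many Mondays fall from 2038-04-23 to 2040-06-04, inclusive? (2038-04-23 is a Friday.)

2038-04-23 is a Friday; the first Monday on or after it is 2038-04-26 (3 days later).
From 2038-04-26 to 2040-06-04: 249 + 365 + 156 = 770 days (rest of 2038, 2039, to 2040-06-04 in 2040).
770 ÷ 7 = 110 full weeks with remainder 0, so 110 more Mondays after the first → 111.

111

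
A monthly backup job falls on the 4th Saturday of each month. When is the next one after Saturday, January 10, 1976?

January 24, 1976

January 1976 starts on a Thursday; its first Saturday is the 3rd, so the 4th Saturday is the 24th — January 24, 1976.
January 24, 1976 is after January 10, 1976, so that is the next one.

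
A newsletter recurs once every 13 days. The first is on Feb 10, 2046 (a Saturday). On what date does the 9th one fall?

The 9th occurrence is 8 intervals after the first: 8 × 13 = 104 days after Feb 10, 2046.
Feb has 28 days — 18 days to the end of Feb leaves 86.
Mar has 31 days (55 left).
Apr has 30 days (25 left).
25 days into May → May 25, 2046.

May 25, 2046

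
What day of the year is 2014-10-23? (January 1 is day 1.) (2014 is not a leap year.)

296

Days in months before October: 31 + 28 + 31 + 30 + 31 + 30 + 31 + 31 + 30 = 273.
Plus 23 days into October → day 296.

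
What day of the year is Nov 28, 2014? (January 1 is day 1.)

332

Days in months before Nov: 31 + 28 + 31 + 30 + 31 + 30 + 31 + 31 + 30 + 31 = 304.
Plus 28 days into Nov → day 332.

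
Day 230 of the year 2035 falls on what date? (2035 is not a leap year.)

January has 31 days (230 − 31 = 199 remain).
February has 28 days (199 − 28 = 171 remain).
March has 31 days (171 − 31 = 140 remain).
April has 30 days (140 − 30 = 110 remain).
May has 31 days (110 − 31 = 79 remain).
June has 30 days (79 − 30 = 49 remain).
July has 31 days (49 − 31 = 18 remain).
18 into August → August 18.

2035-08-18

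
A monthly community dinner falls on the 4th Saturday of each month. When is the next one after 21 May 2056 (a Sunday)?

27 May 2056

May 2056 starts on a Monday; its first Saturday is the 6th, so the 4th Saturday is the 27th — 27 May 2056.
27 May 2056 is after 21 May 2056, so that is the next one.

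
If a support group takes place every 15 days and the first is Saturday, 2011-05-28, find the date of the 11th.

The 11th occurrence is 10 intervals after the first: 10 × 15 = 150 days after 2011-05-28.
May has 31 days — 3 days to the end of May leaves 147.
June has 30 days (117 left).
July has 31 days (86 left).
August has 31 days (55 left).
September has 30 days (25 left).
25 days into October → 2011-10-25.

2011-10-25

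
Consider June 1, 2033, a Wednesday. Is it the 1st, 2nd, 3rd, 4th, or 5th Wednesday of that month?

Day 1 falls in week ⌈1/7⌉ of the month.
Days 1–7 hold the 1st Wednesday, 8–14 the 2nd, 15–21 the 3rd, 22–28 the 4th, 29–31 the 5th.
1 is in the range for the 1st.

1st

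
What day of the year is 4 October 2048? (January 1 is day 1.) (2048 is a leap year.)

278

Days in months before October: 31 + 29 + 31 + 30 + 31 + 30 + 31 + 31 + 30 = 274.
Plus 4 days into October → day 278.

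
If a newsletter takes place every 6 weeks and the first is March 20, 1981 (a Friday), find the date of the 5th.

The 5th occurrence is 4 intervals after the first: 4 × 42 = 168 days after March 20, 1981.
March has 31 days — 11 days to the end of March leaves 157.
April has 30 days (127 left).
May has 31 days (96 left).
June has 30 days (66 left).
July has 31 days (35 left).
August has 31 days (4 left).
4 days into September → September 4, 1981.

September 4, 1981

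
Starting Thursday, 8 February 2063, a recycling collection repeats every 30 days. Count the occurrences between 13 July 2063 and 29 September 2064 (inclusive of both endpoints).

14

Occurrences land 30·i days after 8 February 2063 for i = 0, 1, 2, …
13 July 2063 is 155 days after the start; 155 ÷ 30 = 5 remainder 5; since the remainder is 5, round up to i = 6. First occurrence in the window: #7 on 7 August 2063 (6×30 = 180 days in).
29 September 2064 is 599 days after the start; 599 ÷ 30 = 19 remainder 29. Last occurrence in the window: #20 on 31 August 2064.
Occurrences #7 through #20: 14 in total.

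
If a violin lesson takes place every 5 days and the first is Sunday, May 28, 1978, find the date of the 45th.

The 45th occurrence is 44 intervals after the first: 44 × 5 = 220 days after May 28, 1978.
May has 31 days — 3 days to the end of May leaves 217.
June has 30 days (187 left).
July has 31 days (156 left).
August has 31 days (125 left).
September has 30 days (95 left).
October has 31 days (64 left).
November has 30 days (34 left).
December has 31 days (3 left).
3 days into January → January 3, 1979.

January 3, 1979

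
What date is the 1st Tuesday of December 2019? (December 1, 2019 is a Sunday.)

3 December 2019

December 2019 begins on a Sunday, so the first Tuesday is December 3 (2 days later).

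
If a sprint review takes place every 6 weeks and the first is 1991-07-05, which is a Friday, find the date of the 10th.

1992-07-17

The 10th occurrence is 9 intervals after the first: 9 × 42 = 378 days after 1991-07-05.
July has 31 days — 26 days to the end of July leaves 352.
August has 31 days (321 left).
September has 30 days (291 left).
October has 31 days (260 left).
November has 30 days (230 left).
December has 31 days (199 left).
January has 31 days (168 left).
February has 29 days (139 left).
March has 31 days (108 left).
April has 30 days (78 left).
May has 31 days (47 left).
June has 30 days (17 left).
17 days into July → 1992-07-17.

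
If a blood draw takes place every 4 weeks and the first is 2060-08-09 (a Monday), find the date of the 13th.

2061-07-11

The 13th occurrence is 12 intervals after the first: 12 × 28 = 336 days after 2060-08-09.
August has 31 days — 22 days to the end of August leaves 314.
September has 30 days (284 left).
October has 31 days (253 left).
November has 30 days (223 left).
December has 31 days (192 left).
January has 31 days (161 left).
February has 28 days (133 left).
March has 31 days (102 left).
April has 30 days (72 left).
May has 31 days (41 left).
June has 30 days (11 left).
11 days into July → 2061-07-11.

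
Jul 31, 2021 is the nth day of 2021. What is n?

212

Days in months before Jul: 31 + 28 + 31 + 30 + 31 + 30 = 181.
Plus 31 days into Jul → day 212.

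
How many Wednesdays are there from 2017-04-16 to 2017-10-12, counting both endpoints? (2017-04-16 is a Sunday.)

2017-04-16 is a Sunday; the first Wednesday on or after it is 2017-04-19 (3 days later).
From 2017-04-19 to 2017-10-12: 11 + 31 + 30 + 31 + 31 + 30 + 12 = 176 days (rest of April, May, June, July, August, September, October).
176 ÷ 7 = 25 full weeks with remainder 1, so 25 more Wednesdays after the first → 26.

26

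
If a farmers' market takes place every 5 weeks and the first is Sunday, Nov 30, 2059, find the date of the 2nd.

The 2nd occurrence is 1 interval after the first: 1 × 35 = 35 days after Nov 30, 2059.
Nov has 30 days — 0 days to the end of Nov leaves 35.
Dec has 31 days (4 left).
4 days into Jan → Jan 4, 2060.

Jan 4, 2060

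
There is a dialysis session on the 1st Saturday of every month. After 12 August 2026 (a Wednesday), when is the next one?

5 September 2026

August 2026 starts on a Saturday, so its 1st Saturday is 1 August 2026.
That is not after 12 August 2026, so look at September 2026.
September 2026 starts on a Tuesday, so its 1st Saturday is 5 September 2026 (4 days in).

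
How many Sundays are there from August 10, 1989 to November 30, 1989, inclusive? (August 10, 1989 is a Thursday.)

August 10, 1989 is a Thursday; the first Sunday on or after it is August 13, 1989 (3 days later).
From August 13, 1989 to November 30, 1989: 18 + 30 + 31 + 30 = 109 days (rest of August, September, October, November).
109 ÷ 7 = 15 full weeks with remainder 4, so 15 more Sundays after the first → 16.

16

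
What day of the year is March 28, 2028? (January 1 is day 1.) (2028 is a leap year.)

88

Days in months before March: 31 + 29 = 60.
Plus 28 days into March → day 88.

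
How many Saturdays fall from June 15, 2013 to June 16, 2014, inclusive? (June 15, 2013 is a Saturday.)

June 15, 2013 is a Saturday; the first Saturday on or after it is June 15, 2013.
From June 15, 2013 to June 16, 2014: 199 + 167 = 366 days (rest of 2013, to June 16, 2014 in 2014).
366 ÷ 7 = 52 full weeks with remainder 2, so 52 more Saturdays after the first → 53.

53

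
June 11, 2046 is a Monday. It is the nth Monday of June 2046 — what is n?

2nd

Day 11 falls in week ⌈11/7⌉ of the month.
Days 1–7 hold the 1st Monday, 8–14 the 2nd, 15–21 the 3rd, 22–28 the 4th, 29–31 the 5th.
11 is in the range for the 2nd.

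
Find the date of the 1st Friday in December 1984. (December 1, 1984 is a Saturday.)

December 7, 1984

December 1984 begins on a Saturday, so the first Friday is December 7 (6 days later).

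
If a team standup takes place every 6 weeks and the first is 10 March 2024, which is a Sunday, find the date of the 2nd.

21 April 2024

The 2nd occurrence is 1 interval after the first: 1 × 42 = 42 days after 10 March 2024.
March has 31 days — 21 days to the end of March leaves 21.
21 days into April → 21 April 2024.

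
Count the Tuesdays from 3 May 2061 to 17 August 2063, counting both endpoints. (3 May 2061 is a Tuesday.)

120

3 May 2061 is a Tuesday; the first Tuesday on or after it is 3 May 2061.
From 3 May 2061 to 17 August 2063: 242 + 365 + 229 = 836 days (rest of 2061, 2062, to 17 August 2063 in 2063).
836 ÷ 7 = 119 full weeks with remainder 3, so 119 more Tuesdays after the first → 120.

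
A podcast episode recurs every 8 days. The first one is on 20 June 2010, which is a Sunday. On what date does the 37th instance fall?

4 April 2011

The 37th occurrence is 36 intervals after the first: 36 × 8 = 288 days after 20 June 2010.
June has 30 days — 10 days to the end of June leaves 278.
July has 31 days (247 left).
August has 31 days (216 left).
September has 30 days (186 left).
October has 31 days (155 left).
November has 30 days (125 left).
December has 31 days (94 left).
January has 31 days (63 left).
February has 28 days (35 left).
March has 31 days (4 left).
4 days into April → 4 April 2011.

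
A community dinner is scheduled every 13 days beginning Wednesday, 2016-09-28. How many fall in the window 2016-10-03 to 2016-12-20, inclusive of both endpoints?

Occurrences land 13·i days after 2016-09-28 for i = 0, 1, 2, …
2016-10-03 is 5 days after the start; 5 ÷ 13 = 0 remainder 5; since the remainder is 5, round up to i = 1. First occurrence in the window: #2 on 2016-10-11 (1×13 = 13 days in).
2016-12-20 is 83 days after the start; 83 ÷ 13 = 6 remainder 5. Last occurrence in the window: #7 on 2016-12-15.
Occurrences #2 through #7: 6 in total.

6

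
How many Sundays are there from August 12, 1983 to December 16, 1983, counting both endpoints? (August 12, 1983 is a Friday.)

August 12, 1983 is a Friday; the first Sunday on or after it is August 14, 1983 (2 days later).
From August 14, 1983 to December 16, 1983: 17 + 30 + 31 + 30 + 16 = 124 days (rest of August, September, October, November, December).
124 ÷ 7 = 17 full weeks with remainder 5, so 17 more Sundays after the first → 18.

18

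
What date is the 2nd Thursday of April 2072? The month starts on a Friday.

April 2072 begins on a Friday, so the first Thursday is April 7 (6 days later).
The 2nd Thursday is 1 weeks later: 7 + 7 = 14.

2072-04-14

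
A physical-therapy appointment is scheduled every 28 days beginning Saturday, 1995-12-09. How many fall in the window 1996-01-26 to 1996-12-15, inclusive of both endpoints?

12

Occurrences land 28·i days after 1995-12-09 for i = 0, 1, 2, …
1996-01-26 is 48 days after the start; 48 ÷ 28 = 1 remainder 20; since the remainder is 20, round up to i = 2. First occurrence in the window: #3 on 1996-02-03 (2×28 = 56 days in).
1996-12-15 is 372 days after the start; 372 ÷ 28 = 13 remainder 8. Last occurrence in the window: #14 on 1996-12-07.
Occurrences #3 through #14: 12 in total.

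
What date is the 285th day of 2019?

2019-10-12

January has 31 days (285 − 31 = 254 remain).
February has 28 days (254 − 28 = 226 remain).
March has 31 days (226 − 31 = 195 remain).
April has 30 days (195 − 30 = 165 remain).
May has 31 days (165 − 31 = 134 remain).
June has 30 days (134 − 30 = 104 remain).
July has 31 days (104 − 31 = 73 remain).
August has 31 days (73 − 31 = 42 remain).
September has 30 days (42 − 30 = 12 remain).
12 into October → October 12.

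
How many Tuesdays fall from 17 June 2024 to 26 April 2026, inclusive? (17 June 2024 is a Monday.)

17 June 2024 is a Monday; the first Tuesday on or after it is 18 June 2024 (1 day later).
From 18 June 2024 to 26 April 2026: 196 + 365 + 116 = 677 days (rest of 2024, 2025, to 26 April 2026 in 2026).
677 ÷ 7 = 96 full weeks with remainder 5, so 96 more Tuesdays after the first → 97.

97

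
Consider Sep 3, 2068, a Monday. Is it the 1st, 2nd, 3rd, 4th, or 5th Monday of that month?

1st

Day 3 falls in week ⌈3/7⌉ of the month.
Days 1–7 hold the 1st Monday, 8–14 the 2nd, 15–21 the 3rd, 22–28 the 4th, 29–31 the 5th.
3 is in the range for the 1st.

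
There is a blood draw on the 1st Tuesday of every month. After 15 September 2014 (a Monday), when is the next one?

September 2014 starts on a Monday, so its 1st Tuesday is 2 September 2014 (1 day in).
That is not after 15 September 2014, so look at October 2014.
October 2014 starts on a Wednesday, so its 1st Tuesday is 7 October 2014 (6 days in).

7 October 2014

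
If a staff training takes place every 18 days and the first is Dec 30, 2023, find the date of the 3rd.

Feb 4, 2024

The 3rd occurrence is 2 intervals after the first: 2 × 18 = 36 days after Dec 30, 2023.
Dec has 31 days — 1 day to the end of Dec leaves 35.
Jan has 31 days (4 left).
4 days into Feb → Feb 4, 2024.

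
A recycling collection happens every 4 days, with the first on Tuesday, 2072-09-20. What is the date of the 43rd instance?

2073-03-07

The 43rd occurrence is 42 intervals after the first: 42 × 4 = 168 days after 2072-09-20.
September has 30 days — 10 days to the end of September leaves 158.
October has 31 days (127 left).
November has 30 days (97 left).
December has 31 days (66 left).
January has 31 days (35 left).
February has 28 days (7 left).
7 days into March → 2073-03-07.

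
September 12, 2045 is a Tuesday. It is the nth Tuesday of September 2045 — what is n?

Day 12 falls in week ⌈12/7⌉ of the month.
Days 1–7 hold the 1st Tuesday, 8–14 the 2nd, 15–21 the 3rd, 22–28 the 4th, 29–31 the 5th.
12 is in the range for the 2nd.

2nd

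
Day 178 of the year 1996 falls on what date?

Jan has 31 days (178 − 31 = 147 remain).
Feb has 29 days (147 − 29 = 118 remain).
Mar has 31 days (118 − 31 = 87 remain).
Apr has 30 days (87 − 30 = 57 remain).
May has 31 days (57 − 31 = 26 remain).
26 into Jun → Jun 26.

Jun 26, 1996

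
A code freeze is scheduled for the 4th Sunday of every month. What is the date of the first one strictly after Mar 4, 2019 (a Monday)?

Mar 24, 2019

Mar 2019 starts on a Friday; its first Sunday is the 3rd, so the 4th Sunday is the 24th — Mar 24, 2019.
Mar 24, 2019 is after Mar 4, 2019, so that is the next one.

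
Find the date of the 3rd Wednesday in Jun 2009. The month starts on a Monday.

Jun 17, 2009

Jun 2009 begins on a Monday, so the first Wednesday is Jun 3 (2 days later).
The 3rd Wednesday is 2 weeks later: 3 + 14 = 17.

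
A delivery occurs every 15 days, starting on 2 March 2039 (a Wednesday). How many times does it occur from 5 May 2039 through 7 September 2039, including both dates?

Occurrences land 15·i days after 2 March 2039 for i = 0, 1, 2, …
5 May 2039 is 64 days after the start; 64 ÷ 15 = 4 remainder 4; since the remainder is 4, round up to i = 5. First occurrence in the window: #6 on 16 May 2039 (5×15 = 75 days in).
7 September 2039 is 189 days after the start; 189 ÷ 15 = 12 remainder 9. Last occurrence in the window: #13 on 29 August 2039.
Occurrences #6 through #13: 8 in total.

8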